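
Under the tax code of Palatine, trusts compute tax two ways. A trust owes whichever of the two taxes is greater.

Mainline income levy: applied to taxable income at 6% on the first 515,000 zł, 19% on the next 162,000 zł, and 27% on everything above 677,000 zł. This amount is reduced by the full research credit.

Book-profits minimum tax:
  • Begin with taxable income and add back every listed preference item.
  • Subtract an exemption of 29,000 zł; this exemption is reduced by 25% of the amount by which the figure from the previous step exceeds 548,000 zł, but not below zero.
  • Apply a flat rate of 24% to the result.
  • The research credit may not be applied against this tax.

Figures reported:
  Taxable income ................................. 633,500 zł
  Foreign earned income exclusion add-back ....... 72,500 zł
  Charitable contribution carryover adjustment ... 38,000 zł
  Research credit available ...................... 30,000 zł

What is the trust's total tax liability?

Book-profits minimum tax:
  Adjusted income: 633,500 zł + 72,500 zł + 38,000 zł = 744,000 zł
  Exemption: 25% × (744,000 zł − 548,000 zł) = 49,000 zł ≥ 29,000 zł, so the exemption is fully phased out
  Base: 744,000 zł − 0 zł = 744,000 zł
  744,000 zł × 24% = 178,560 zł

Mainline income levy:
  515,000 zł × 6% = 30,900 zł
  118,500 zł × 19% = 22,515 zł
  → 53,415 zł
  Less research credit 30,000 zł → 23,415 zł

178,560 zł > 23,415 zł, so the book-profits minimum tax is the binding amount.

178,560 zł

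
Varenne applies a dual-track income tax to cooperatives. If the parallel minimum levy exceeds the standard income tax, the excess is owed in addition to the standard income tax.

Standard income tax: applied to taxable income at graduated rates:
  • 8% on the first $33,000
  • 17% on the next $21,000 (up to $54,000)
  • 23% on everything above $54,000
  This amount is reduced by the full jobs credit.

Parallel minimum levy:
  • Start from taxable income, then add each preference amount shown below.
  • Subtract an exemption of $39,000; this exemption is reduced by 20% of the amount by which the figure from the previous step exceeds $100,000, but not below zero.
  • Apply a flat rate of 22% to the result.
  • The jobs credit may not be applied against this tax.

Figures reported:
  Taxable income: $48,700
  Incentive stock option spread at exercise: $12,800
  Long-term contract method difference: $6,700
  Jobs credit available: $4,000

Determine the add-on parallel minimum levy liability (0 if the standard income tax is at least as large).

$5,115

Parallel minimum levy:
  Adjusted income: $48,700 + $12,800 + $6,700 = $68,200
  Exemption: $68,200 ≤ $100,000, so full $39,000 applies
  Base: $68,200 − $39,000 = $29,200
  $29,200 × 22% = $6,424

Standard income tax:
  $33,000 × 8% = $2,640
  $15,700 × 17% = $2,669
  → $5,309
  Less jobs credit $4,000 → $1,309

Excess of parallel minimum levy over standard income tax: $6,424 − $1,309 = $5,115.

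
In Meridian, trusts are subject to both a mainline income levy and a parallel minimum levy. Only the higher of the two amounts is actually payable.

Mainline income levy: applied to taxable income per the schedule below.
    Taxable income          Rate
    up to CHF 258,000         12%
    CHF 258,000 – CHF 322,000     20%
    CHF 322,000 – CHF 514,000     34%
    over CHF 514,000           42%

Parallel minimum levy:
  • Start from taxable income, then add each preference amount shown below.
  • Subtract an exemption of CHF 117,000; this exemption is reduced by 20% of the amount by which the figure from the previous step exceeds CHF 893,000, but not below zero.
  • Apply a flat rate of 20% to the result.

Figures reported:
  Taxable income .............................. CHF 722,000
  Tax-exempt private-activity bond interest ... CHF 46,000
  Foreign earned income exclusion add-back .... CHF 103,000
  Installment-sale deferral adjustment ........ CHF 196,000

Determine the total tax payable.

CHF 196,960

Parallel minimum levy:
  Adjusted income: CHF 722,000 + CHF 46,000 + CHF 103,000 + CHF 196,000 = CHF 1,067,000
  Exemption: CHF 117,000 − 20% × (CHF 1,067,000 − CHF 893,000) = CHF 117,000 − CHF 34,800 = CHF 82,200
  Base: CHF 1,067,000 − CHF 82,200 = CHF 984,800
  CHF 984,800 × 20% = CHF 196,960

Mainline income levy:
  CHF 258,000 × 12% = CHF 30,960
  CHF 64,000 × 20% = CHF 12,800
  CHF 192,000 × 34% = CHF 65,280
  CHF 208,000 × 42% = CHF 87,360
  → CHF 196,400

CHF 196,960 > CHF 196,400, so the parallel minimum levy is the binding amount.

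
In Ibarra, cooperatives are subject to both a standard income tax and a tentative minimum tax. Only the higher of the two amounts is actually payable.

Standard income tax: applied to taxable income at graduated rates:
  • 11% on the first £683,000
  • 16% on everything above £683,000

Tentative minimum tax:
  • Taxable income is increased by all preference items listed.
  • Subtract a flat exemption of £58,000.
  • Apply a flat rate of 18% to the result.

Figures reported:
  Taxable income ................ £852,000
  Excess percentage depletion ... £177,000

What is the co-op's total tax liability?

£174,780

Standard income tax:
  £683,000 × 11% = £75,130
  £169,000 × 16% = £27,040
  → £102,170

Tentative minimum tax:
  Adjusted income: £852,000 + £177,000 = £1,029,000
  Less exemption £58,000 → base £971,000
  £971,000 × 18% = £174,780

£174,780 > £102,170, so the tentative minimum tax is the binding amount.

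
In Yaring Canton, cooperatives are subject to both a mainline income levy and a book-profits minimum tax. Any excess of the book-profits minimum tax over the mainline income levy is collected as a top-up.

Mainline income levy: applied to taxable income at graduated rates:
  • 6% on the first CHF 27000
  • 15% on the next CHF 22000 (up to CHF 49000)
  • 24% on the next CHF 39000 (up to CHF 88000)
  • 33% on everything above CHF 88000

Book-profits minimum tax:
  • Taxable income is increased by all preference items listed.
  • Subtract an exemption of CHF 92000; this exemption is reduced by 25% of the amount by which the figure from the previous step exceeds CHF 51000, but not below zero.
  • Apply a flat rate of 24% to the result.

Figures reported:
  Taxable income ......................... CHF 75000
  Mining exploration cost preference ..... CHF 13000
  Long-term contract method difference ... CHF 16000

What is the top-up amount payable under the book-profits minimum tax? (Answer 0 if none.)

Book-profits minimum tax:
  Adjusted income: CHF 75000 + CHF 13000 + CHF 16000 = CHF 104000
  Exemption: CHF 92000 − 25% × (CHF 104000 − CHF 51000) = CHF 92000 − CHF 13250 = CHF 78750
  Base: CHF 104000 − CHF 78750 = CHF 25250
  CHF 25250 × 24% = CHF 6060

Mainline income levy:
  CHF 27000 × 6% = CHF 1620
  CHF 22000 × 15% = CHF 3300
  CHF 26000 × 24% = CHF 6240
  → CHF 11160

CHF 6060 ≤ CHF 11160, so no add-on is due.

CHF 0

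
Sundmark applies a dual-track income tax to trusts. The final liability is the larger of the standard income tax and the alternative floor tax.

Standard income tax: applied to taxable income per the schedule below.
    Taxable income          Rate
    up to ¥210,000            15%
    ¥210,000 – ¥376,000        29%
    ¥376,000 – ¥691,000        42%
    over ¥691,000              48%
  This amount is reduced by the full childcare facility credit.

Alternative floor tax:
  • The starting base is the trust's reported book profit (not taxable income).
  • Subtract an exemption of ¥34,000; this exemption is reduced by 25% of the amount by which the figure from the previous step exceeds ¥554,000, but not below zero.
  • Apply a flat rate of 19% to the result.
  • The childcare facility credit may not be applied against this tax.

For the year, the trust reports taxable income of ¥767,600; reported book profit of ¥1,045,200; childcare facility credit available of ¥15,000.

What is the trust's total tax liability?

Standard income tax:
  ¥210,000 × 15% = ¥31,500
  ¥166,000 × 29% = ¥48,140
  ¥315,000 × 42% = ¥132,300
  ¥76,600 × 48% = ¥36,768
  → ¥248,708
  Less childcare facility credit ¥15,000 → ¥233,708

Alternative floor tax:
  Base (reported book profit): ¥1,045,200
  Exemption: 25% × (¥1,045,200 − ¥554,000) = ¥122,800 ≥ ¥34,000, so the exemption is fully phased out
  Base: ¥1,045,200 − ¥0 = ¥1,045,200
  ¥1,045,200 × 19% = ¥198,588

¥233,708 > ¥198,588, so the standard income tax governs.

¥233,708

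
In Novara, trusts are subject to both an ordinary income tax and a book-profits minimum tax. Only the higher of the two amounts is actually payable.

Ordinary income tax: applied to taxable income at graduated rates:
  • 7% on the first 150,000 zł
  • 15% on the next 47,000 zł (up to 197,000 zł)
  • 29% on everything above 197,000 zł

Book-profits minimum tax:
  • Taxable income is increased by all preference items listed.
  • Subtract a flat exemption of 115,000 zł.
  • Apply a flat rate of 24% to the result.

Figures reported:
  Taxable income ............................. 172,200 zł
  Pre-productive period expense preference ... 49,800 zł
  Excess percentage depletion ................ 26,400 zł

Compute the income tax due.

Book-profits minimum tax:
  Adjusted income: 172,200 zł + 49,800 zł + 26,400 zł = 248,400 zł
  Less exemption 115,000 zł → base 133,400 zł
  133,400 zł × 24% = 32,016 zł

Ordinary income tax:
  150,000 zł × 7% = 10,500 zł
  22,200 zł × 15% = 3,330 zł
  → 13,830 zł

32,016 zł > 13,830 zł, so the book-profits minimum tax is the binding amount.

32,016 zł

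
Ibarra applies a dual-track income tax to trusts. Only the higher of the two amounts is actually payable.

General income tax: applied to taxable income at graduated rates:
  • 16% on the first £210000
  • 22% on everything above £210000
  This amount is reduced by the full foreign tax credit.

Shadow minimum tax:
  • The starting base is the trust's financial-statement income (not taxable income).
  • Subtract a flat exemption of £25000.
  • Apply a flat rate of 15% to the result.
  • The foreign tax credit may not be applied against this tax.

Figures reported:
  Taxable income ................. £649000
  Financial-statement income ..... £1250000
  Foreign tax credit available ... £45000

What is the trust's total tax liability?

£183750

General income tax:
  £210000 × 16% = £33600
  £439000 × 22% = £96580
  → £130180
  Less foreign tax credit £45000 → £85180

Shadow minimum tax:
  Base (financial-statement income): £1250000
  Less exemption £25000 → base £1225000
  £1225000 × 15% = £183750

£183750 > £85180, so the shadow minimum tax is the binding amount.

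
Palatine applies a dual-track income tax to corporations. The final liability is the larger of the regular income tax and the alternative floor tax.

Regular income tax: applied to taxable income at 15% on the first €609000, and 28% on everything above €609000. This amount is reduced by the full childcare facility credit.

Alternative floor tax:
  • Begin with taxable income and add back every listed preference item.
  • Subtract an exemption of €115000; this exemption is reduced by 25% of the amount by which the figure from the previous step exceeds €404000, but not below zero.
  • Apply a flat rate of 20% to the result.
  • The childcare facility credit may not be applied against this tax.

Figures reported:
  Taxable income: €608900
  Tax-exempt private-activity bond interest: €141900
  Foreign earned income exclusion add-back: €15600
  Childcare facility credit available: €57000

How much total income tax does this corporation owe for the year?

Regular income tax:
  €608900 × 15% = €91335
  Less childcare facility credit €57000 → €34335

Alternative floor tax:
  Adjusted income: €608900 + €141900 + €15600 = €766400
  Exemption: €115000 − 25% × (€766400 − €404000) = €115000 − €90600 = €24400
  Base: €766400 − €24400 = €742000
  €742000 × 20% = €148400

€148400 > €34335, so the alternative floor tax is the binding amount.

€148400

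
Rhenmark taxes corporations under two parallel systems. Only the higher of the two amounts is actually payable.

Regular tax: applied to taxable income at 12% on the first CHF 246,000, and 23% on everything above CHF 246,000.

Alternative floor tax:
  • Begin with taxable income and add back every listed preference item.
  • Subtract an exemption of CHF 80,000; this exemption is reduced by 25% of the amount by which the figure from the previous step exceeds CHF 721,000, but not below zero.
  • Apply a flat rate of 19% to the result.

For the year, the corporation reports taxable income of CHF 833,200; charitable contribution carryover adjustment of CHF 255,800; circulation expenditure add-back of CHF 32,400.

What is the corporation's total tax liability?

Alternative floor tax:
  Adjusted income: CHF 833,200 + CHF 255,800 + CHF 32,400 = CHF 1,121,400
  Exemption: 25% × (CHF 1,121,400 − CHF 721,000) = CHF 100,100 ≥ CHF 80,000, so the exemption is fully phased out
  Base: CHF 1,121,400 − CHF 0 = CHF 1,121,400
  CHF 1,121,400 × 19% = CHF 213,066

Regular tax:
  CHF 246,000 × 12% = CHF 29,520
  CHF 587,200 × 23% = CHF 135,056
  → CHF 164,576

CHF 213,066 > CHF 164,576, so the alternative floor tax is the binding amount.

CHF 213,066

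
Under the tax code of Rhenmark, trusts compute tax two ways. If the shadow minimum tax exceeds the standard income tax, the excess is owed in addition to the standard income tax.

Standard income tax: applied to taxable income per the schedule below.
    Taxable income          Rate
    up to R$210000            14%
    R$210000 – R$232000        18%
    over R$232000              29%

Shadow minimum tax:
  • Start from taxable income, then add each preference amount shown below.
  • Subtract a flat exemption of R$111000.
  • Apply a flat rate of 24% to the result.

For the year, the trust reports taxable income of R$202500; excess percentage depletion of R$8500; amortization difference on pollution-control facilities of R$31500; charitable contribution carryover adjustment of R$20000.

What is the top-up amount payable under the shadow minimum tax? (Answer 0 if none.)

R$8010

Shadow minimum tax:
  Adjusted income: R$202500 + R$8500 + R$31500 + R$20000 = R$262500
  Less exemption R$111000 → base R$151500
  R$151500 × 24% = R$36360

Standard income tax:
  R$202500 × 14% = R$28350

Excess of shadow minimum tax over standard income tax: R$36360 − R$28350 = R$8010.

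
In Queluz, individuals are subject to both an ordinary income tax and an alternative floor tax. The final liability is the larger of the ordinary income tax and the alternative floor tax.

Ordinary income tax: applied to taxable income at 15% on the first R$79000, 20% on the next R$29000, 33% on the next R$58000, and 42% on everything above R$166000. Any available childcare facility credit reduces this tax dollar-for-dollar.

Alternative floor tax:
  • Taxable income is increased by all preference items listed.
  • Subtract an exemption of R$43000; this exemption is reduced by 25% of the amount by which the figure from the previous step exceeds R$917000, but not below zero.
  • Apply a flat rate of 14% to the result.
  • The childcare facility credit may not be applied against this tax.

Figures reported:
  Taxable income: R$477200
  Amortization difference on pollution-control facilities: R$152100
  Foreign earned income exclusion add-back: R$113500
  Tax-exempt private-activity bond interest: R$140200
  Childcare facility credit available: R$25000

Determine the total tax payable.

R$142494

Ordinary income tax:
  R$79000 × 15% = R$11850
  R$29000 × 20% = R$5800
  R$58000 × 33% = R$19140
  R$311200 × 42% = R$130704
  → R$167494
  Less childcare facility credit R$25000 → R$142494

Alternative floor tax:
  Adjusted income: R$477200 + R$152100 + R$113500 + R$140200 = R$883000
  Exemption: R$883000 ≤ R$917000, so full R$43000 applies
  Base: R$883000 − R$43000 = R$840000
  R$840000 × 14% = R$117600

R$142494 > R$117600, so the ordinary income tax governs.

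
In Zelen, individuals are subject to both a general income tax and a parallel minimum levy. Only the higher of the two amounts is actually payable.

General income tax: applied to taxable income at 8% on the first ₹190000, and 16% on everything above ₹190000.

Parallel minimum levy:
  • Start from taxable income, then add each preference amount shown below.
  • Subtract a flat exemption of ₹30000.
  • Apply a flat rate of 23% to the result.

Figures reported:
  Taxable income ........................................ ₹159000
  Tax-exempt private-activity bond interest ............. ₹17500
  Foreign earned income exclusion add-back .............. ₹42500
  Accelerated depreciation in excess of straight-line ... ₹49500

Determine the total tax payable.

General income tax:
  ₹159000 × 8% = ₹12720

Parallel minimum levy:
  Adjusted income: ₹159000 + ₹17500 + ₹42500 + ₹49500 = ₹268500
  Less exemption ₹30000 → base ₹238500
  ₹238500 × 23% = ₹54855

₹54855 > ₹12720, so the parallel minimum levy is the binding amount.

₹54855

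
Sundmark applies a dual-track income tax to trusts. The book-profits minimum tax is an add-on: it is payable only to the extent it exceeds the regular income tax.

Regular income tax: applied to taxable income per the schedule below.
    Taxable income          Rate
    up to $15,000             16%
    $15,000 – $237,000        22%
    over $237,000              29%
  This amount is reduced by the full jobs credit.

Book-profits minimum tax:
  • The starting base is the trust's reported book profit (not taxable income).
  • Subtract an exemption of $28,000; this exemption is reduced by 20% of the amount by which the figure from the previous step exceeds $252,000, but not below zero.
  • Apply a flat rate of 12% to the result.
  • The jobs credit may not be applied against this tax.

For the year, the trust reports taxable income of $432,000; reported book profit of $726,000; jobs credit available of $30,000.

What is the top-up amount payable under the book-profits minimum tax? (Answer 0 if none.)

$9,330

Regular income tax:
  $15,000 × 16% = $2,400
  $222,000 × 22% = $48,840
  $195,000 × 29% = $56,550
  → $107,790
  Less jobs credit $30,000 → $77,790

Book-profits minimum tax:
  Base (reported book profit): $726,000
  Exemption: 20% × ($726,000 − $252,000) = $94,800 ≥ $28,000, so the exemption is fully phased out
  Base: $726,000 − $0 = $726,000
  $726,000 × 12% = $87,120

Excess of book-profits minimum tax over regular income tax: $87,120 − $77,790 = $9,330.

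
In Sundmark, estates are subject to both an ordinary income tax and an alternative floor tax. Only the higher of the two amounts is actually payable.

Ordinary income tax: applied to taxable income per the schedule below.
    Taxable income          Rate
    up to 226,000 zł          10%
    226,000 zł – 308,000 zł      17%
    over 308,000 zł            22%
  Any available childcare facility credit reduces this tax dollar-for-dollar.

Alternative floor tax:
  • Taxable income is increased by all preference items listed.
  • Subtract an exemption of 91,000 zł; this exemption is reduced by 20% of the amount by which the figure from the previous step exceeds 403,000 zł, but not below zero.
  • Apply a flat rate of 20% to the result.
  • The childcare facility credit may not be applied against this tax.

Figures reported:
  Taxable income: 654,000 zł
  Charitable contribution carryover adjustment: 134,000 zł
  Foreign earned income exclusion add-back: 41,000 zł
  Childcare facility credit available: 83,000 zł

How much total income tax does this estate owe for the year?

164,640 zł

Alternative floor tax:
  Adjusted income: 654,000 zł + 134,000 zł + 41,000 zł = 829,000 zł
  Exemption: 91,000 zł − 20% × (829,000 zł − 403,000 zł) = 91,000 zł − 85,200 zł = 5,800 zł
  Base: 829,000 zł − 5,800 zł = 823,200 zł
  823,200 zł × 20% = 164,640 zł

Ordinary income tax:
  226,000 zł × 10% = 22,600 zł
  82,000 zł × 17% = 13,940 zł
  346,000 zł × 22% = 76,120 zł
  → 112,660 zł
  Less childcare facility credit 83,000 zł → 29,660 zł

164,640 zł > 29,660 zł, so the alternative floor tax is the binding amount.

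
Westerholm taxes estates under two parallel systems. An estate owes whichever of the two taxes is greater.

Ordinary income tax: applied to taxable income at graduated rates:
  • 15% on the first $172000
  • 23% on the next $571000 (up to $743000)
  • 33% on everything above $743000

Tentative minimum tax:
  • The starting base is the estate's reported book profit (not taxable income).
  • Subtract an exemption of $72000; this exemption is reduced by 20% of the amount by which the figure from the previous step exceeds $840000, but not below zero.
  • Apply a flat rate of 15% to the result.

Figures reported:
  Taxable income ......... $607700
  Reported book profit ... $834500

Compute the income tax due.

Tentative minimum tax:
  Base (reported book profit): $834500
  Exemption: $834500 ≤ $840000, so full $72000 applies
  Base: $834500 − $72000 = $762500
  $762500 × 15% = $114375

Ordinary income tax:
  $172000 × 15% = $25800
  $435700 × 23% = $100211
  → $126011

$126011 > $114375, so the ordinary income tax governs.

$126011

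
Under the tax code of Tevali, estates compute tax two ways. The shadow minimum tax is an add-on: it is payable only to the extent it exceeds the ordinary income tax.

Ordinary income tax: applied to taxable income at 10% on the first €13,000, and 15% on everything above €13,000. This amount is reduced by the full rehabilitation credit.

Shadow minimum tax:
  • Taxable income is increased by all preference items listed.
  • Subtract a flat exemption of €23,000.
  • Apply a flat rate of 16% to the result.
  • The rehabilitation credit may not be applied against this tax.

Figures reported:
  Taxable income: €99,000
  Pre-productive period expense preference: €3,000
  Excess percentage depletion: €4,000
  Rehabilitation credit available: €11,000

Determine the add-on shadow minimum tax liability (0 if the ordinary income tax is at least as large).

Shadow minimum tax:
  Adjusted income: €99,000 + €3,000 + €4,000 = €106,000
  Less exemption €23,000 → base €83,000
  €83,000 × 16% = €13,280

Ordinary income tax:
  €13,000 × 10% = €1,300
  €86,000 × 15% = €12,900
  → €14,200
  Less rehabilitation credit €11,000 → €3,200

Excess of shadow minimum tax over ordinary income tax: €13,280 − €3,200 = €10,080.

€10,080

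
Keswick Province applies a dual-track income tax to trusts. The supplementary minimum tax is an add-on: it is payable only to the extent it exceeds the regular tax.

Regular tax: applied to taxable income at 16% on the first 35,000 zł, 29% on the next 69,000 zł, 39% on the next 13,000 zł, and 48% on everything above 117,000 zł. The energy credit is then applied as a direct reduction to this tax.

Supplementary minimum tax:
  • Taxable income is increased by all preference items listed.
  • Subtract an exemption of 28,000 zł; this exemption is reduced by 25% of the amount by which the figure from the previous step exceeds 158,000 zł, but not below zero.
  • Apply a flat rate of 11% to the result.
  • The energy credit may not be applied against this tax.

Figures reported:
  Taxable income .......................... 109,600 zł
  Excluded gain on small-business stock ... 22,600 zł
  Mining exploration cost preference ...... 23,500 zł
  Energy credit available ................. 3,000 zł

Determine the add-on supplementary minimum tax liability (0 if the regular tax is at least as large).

0 zł

Regular tax:
  35,000 zł × 16% = 5,600 zł
  69,000 zł × 29% = 20,010 zł
  5,600 zł × 39% = 2,184 zł
  → 27,794 zł
  Less energy credit 3,000 zł → 24,794 zł

Supplementary minimum tax:
  Adjusted income: 109,600 zł + 22,600 zł + 23,500 zł = 155,700 zł
  Exemption: 155,700 zł ≤ 158,000 zł, so full 28,000 zł applies
  Base: 155,700 zł − 28,000 zł = 127,700 zł
  127,700 zł × 11% = 14,047 zł

14,047 zł ≤ 24,794 zł, so no add-on is due.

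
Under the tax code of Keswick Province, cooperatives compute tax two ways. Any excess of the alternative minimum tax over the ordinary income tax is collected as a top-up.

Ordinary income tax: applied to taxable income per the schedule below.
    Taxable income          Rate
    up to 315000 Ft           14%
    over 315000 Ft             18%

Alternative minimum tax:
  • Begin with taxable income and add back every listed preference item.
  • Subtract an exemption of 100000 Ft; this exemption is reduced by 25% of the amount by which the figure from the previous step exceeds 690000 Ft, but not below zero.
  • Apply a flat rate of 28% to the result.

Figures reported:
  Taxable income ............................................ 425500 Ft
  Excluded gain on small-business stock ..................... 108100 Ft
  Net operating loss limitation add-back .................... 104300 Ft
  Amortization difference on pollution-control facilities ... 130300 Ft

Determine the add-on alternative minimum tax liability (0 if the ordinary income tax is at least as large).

Alternative minimum tax:
  Adjusted income: 425500 Ft + 108100 Ft + 104300 Ft + 130300 Ft = 768200 Ft
  Exemption: 100000 Ft − 25% × (768200 Ft − 690000 Ft) = 100000 Ft − 19550 Ft = 80450 Ft
  Base: 768200 Ft − 80450 Ft = 687750 Ft
  687750 Ft × 28% = 192570 Ft

Ordinary income tax:
  315000 Ft × 14% = 44100 Ft
  110500 Ft × 18% = 19890 Ft
  → 63990 Ft

Excess of alternative minimum tax over ordinary income tax: 192570 Ft − 63990 Ft = 128580 Ft.

128580 Ft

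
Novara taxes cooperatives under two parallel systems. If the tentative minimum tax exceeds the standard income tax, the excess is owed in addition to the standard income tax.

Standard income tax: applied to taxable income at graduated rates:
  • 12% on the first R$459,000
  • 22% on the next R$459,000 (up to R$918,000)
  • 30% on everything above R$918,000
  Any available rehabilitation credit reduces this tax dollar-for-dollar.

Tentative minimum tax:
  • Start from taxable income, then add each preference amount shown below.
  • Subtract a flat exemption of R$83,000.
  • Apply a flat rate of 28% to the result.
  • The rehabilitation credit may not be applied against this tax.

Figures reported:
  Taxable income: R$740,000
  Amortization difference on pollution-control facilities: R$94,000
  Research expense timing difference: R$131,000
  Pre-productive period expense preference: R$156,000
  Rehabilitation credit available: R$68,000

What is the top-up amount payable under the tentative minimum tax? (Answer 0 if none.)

Tentative minimum tax:
  Adjusted income: R$740,000 + R$94,000 + R$131,000 + R$156,000 = R$1,121,000
  Less exemption R$83,000 → base R$1,038,000
  R$1,038,000 × 28% = R$290,640

Standard income tax:
  R$459,000 × 12% = R$55,080
  R$281,000 × 22% = R$61,820
  → R$116,900
  Less rehabilitation credit R$68,000 → R$48,900

Excess of tentative minimum tax over standard income tax: R$290,640 − R$48,900 = R$241,740.

R$241,740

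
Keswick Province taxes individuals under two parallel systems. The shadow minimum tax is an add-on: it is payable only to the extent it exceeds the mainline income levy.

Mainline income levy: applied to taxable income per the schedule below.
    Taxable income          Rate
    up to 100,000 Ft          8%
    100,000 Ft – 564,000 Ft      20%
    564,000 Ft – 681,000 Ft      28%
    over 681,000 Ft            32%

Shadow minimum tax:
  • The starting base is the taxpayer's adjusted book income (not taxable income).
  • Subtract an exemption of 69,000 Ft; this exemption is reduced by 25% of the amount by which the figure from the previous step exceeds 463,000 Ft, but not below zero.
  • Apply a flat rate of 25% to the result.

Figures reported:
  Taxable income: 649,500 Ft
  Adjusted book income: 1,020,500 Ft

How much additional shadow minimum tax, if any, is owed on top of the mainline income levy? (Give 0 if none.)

130,385 Ft

Mainline income levy:
  100,000 Ft × 8% = 8,000 Ft
  464,000 Ft × 20% = 92,800 Ft
  85,500 Ft × 28% = 23,940 Ft
  → 124,740 Ft

Shadow minimum tax:
  Base (adjusted book income): 1,020,500 Ft
  Exemption: 25% × (1,020,500 Ft − 463,000 Ft) = 139,375 Ft ≥ 69,000 Ft, so the exemption is fully phased out
  Base: 1,020,500 Ft − 0 Ft = 1,020,500 Ft
  1,020,500 Ft × 25% = 255,125 Ft

Excess of shadow minimum tax over mainline income levy: 255,125 Ft − 124,740 Ft = 130,385 Ft.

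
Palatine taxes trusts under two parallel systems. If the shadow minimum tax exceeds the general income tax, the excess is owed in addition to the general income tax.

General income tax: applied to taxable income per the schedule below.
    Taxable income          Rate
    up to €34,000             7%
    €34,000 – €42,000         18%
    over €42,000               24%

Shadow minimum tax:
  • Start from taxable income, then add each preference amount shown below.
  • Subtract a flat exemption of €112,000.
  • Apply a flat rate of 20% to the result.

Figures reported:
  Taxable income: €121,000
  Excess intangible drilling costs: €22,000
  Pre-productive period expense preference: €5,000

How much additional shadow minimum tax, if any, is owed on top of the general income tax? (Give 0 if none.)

General income tax:
  €34,000 × 7% = €2,380
  €8,000 × 18% = €1,440
  €79,000 × 24% = €18,960
  → €22,780

Shadow minimum tax:
  Adjusted income: €121,000 + €22,000 + €5,000 = €148,000
  Less exemption €112,000 → base €36,000
  €36,000 × 20% = €7,200

€7,200 ≤ €22,780, so no add-on is due.

€0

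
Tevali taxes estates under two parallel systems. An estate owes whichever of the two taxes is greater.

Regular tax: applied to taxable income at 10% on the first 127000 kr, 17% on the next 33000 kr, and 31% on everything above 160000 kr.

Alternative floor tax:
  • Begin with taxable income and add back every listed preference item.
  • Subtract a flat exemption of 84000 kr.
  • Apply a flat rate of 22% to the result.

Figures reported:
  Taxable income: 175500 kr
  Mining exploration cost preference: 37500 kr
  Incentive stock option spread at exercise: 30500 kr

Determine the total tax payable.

Regular tax:
  127000 kr × 10% = 12700 kr
  33000 kr × 17% = 5610 kr
  15500 kr × 31% = 4805 kr
  → 23115 kr

Alternative floor tax:
  Adjusted income: 175500 kr + 37500 kr + 30500 kr = 243500 kr
  Less exemption 84000 kr → base 159500 kr
  159500 kr × 22% = 35090 kr

35090 kr > 23115 kr, so the alternative floor tax is the binding amount.

35090 kr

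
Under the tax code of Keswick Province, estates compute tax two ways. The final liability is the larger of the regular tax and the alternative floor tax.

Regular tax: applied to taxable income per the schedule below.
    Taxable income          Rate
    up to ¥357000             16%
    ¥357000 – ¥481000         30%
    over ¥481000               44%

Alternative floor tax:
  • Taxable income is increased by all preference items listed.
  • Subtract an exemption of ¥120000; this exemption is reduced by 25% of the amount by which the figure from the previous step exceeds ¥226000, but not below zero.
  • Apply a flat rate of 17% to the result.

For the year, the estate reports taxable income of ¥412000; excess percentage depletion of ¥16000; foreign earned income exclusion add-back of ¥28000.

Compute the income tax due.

Regular tax:
  ¥357000 × 16% = ¥57120
  ¥55000 × 30% = ¥16500
  → ¥73620

Alternative floor tax:
  Adjusted income: ¥412000 + ¥16000 + ¥28000 = ¥456000
  Exemption: ¥120000 − 25% × (¥456000 − ¥226000) = ¥120000 − ¥57500 = ¥62500
  Base: ¥456000 − ¥62500 = ¥393500
  ¥393500 × 17% = ¥66895

¥73620 > ¥66895, so the regular tax governs.

¥73620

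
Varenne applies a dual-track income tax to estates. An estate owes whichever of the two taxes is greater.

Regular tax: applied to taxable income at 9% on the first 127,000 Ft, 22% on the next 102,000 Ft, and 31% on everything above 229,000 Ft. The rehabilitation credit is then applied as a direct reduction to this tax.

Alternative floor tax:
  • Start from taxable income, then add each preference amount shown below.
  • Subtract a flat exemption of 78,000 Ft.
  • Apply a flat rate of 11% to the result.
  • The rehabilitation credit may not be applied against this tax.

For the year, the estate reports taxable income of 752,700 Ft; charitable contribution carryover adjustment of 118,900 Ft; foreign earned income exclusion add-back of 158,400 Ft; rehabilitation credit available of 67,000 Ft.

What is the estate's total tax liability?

Regular tax:
  127,000 Ft × 9% = 11,430 Ft
  102,000 Ft × 22% = 22,440 Ft
  523,700 Ft × 31% = 162,347 Ft
  → 196,217 Ft
  Less rehabilitation credit 67,000 Ft → 129,217 Ft

Alternative floor tax:
  Adjusted income: 752,700 Ft + 118,900 Ft + 158,400 Ft = 1,030,000 Ft
  Less exemption 78,000 Ft → base 952,000 Ft
  952,000 Ft × 11% = 104,720 Ft

129,217 Ft > 104,720 Ft, so the regular tax governs.

129,217 Ft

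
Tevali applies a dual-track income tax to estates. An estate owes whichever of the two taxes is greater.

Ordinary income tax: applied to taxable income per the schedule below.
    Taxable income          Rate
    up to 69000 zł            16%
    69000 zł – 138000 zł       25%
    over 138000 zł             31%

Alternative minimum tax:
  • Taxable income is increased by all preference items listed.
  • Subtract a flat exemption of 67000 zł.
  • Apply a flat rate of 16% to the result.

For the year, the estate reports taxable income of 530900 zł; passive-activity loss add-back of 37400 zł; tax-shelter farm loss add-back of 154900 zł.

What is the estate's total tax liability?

Ordinary income tax:
  69000 zł × 16% = 11040 zł
  69000 zł × 25% = 17250 zł
  392900 zł × 31% = 121799 zł
  → 150089 zł

Alternative minimum tax:
  Adjusted income: 530900 zł + 37400 zł + 154900 zł = 723200 zł
  Less exemption 67000 zł → base 656200 zł
  656200 zł × 16% = 104992 zł

150089 zł > 104992 zł, so the ordinary income tax governs.

150089 zł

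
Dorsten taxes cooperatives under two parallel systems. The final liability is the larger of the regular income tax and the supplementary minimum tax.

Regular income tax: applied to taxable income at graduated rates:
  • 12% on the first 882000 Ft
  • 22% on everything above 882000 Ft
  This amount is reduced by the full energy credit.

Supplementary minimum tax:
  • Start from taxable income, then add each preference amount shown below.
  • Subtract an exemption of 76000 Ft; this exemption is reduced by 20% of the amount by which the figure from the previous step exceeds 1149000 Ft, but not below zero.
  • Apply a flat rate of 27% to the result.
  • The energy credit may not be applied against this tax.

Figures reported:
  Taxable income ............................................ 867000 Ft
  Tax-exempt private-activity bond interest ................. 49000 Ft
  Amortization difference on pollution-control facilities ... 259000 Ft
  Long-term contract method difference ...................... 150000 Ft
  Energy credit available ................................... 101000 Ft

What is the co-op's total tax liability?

Regular income tax:
  867000 Ft × 12% = 104040 Ft
  Less energy credit 101000 Ft → 3040 Ft

Supplementary minimum tax:
  Adjusted income: 867000 Ft + 49000 Ft + 259000 Ft + 150000 Ft = 1325000 Ft
  Exemption: 76000 Ft − 20% × (1325000 Ft − 1149000 Ft) = 76000 Ft − 35200 Ft = 40800 Ft
  Base: 1325000 Ft − 40800 Ft = 1284200 Ft
  1284200 Ft × 27% = 346734 Ft

346734 Ft > 3040 Ft, so the supplementary minimum tax is the binding amount.

346734 Ft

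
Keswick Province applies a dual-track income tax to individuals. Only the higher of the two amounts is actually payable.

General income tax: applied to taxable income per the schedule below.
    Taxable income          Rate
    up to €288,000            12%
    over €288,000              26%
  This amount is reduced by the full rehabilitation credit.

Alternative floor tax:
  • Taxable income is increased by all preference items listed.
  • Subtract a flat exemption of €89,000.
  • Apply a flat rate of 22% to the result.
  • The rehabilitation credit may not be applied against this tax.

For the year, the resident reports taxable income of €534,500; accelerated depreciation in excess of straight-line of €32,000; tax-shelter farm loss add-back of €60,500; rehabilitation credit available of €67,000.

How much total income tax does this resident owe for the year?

Alternative floor tax:
  Adjusted income: €534,500 + €32,000 + €60,500 = €627,000
  Less exemption €89,000 → base €538,000
  €538,000 × 22% = €118,360

General income tax:
  €288,000 × 12% = €34,560
  €246,500 × 26% = €64,090
  → €98,650
  Less rehabilitation credit €67,000 → €31,650

€118,360 > €31,650, so the alternative floor tax is the binding amount.

€118,360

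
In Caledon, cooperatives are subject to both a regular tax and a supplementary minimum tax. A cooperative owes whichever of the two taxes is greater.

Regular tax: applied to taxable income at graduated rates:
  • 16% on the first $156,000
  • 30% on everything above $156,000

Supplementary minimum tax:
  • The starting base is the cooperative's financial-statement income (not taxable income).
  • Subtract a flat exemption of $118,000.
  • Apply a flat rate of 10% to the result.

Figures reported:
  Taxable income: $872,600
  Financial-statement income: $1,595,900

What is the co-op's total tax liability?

Supplementary minimum tax:
  Base (financial-statement income): $1,595,900
  Less exemption $118,000 → base $1,477,900
  $1,477,900 × 10% = $147,790

Regular tax:
  $156,000 × 16% = $24,960
  $716,600 × 30% = $214,980
  → $239,940

$239,940 > $147,790, so the regular tax governs.

$239,940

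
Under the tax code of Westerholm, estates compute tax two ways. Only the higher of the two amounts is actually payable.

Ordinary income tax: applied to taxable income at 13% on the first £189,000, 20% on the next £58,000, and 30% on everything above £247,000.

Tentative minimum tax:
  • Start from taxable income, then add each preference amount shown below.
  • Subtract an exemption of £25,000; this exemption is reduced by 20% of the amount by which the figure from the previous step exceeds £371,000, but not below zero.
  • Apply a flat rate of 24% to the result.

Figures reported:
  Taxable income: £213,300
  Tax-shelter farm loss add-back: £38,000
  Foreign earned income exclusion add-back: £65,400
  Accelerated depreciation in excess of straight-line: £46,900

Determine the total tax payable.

£81,264

Tentative minimum tax:
  Adjusted income: £213,300 + £38,000 + £65,400 + £46,900 = £363,600
  Exemption: £363,600 ≤ £371,000, so full £25,000 applies
  Base: £363,600 − £25,000 = £338,600
  £338,600 × 24% = £81,264

Ordinary income tax:
  £189,000 × 13% = £24,570
  £24,300 × 20% = £4,860
  → £29,430

£81,264 > £29,430, so the tentative minimum tax is the binding amount.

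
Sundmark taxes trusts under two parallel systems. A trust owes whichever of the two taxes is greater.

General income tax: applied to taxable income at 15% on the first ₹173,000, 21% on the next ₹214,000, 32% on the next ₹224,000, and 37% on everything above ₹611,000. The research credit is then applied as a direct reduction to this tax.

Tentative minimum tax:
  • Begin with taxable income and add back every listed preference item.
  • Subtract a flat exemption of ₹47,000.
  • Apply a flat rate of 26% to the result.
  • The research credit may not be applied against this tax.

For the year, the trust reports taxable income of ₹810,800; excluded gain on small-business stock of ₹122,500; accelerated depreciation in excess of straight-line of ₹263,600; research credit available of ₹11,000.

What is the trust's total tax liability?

Tentative minimum tax:
  Adjusted income: ₹810,800 + ₹122,500 + ₹263,600 = ₹1,196,900
  Less exemption ₹47,000 → base ₹1,149,900
  ₹1,149,900 × 26% = ₹298,974

General income tax:
  ₹173,000 × 15% = ₹25,950
  ₹214,000 × 21% = ₹44,940
  ₹224,000 × 32% = ₹71,680
  ₹199,800 × 37% = ₹73,926
  → ₹216,496
  Less research credit ₹11,000 → ₹205,496

₹298,974 > ₹205,496, so the tentative minimum tax is the binding amount.

₹298,974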